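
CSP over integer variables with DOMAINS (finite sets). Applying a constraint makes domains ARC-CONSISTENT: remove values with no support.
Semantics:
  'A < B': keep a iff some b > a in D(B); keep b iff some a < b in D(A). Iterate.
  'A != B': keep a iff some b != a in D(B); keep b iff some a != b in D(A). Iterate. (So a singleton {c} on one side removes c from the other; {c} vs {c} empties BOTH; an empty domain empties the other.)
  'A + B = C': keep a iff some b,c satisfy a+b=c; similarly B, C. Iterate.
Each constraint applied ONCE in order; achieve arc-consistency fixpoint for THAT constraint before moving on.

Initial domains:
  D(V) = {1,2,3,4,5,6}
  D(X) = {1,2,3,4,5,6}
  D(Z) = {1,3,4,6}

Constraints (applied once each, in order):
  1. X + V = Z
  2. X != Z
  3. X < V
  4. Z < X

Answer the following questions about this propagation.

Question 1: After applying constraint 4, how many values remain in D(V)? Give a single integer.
Constraint 1 (X + V = Z) on D(X)={1,2,3,4,5,6} D(V)={1,2,3,4,5,6} D(Z)={1,3,4,6}: X {1,2,3,4,5,6}->{1,2,3,4,5}; V {1,2,3,4,5,6}->{1,2,3,4,5}; Z {1,3,4,6}->{3,4,6}
Constraint 2 (X != Z) on D(X)={1,2,3,4,5} D(Z)={3,4,6}: no change
Constraint 3 (X < V) on D(X)={1,2,3,4,5} D(V)={1,2,3,4,5}: X {1,2,3,4,5}->{1,2,3,4}; V {1,2,3,4,5}->{2,3,4,5}
Constraint 4 (Z < X) on D(Z)={3,4,6} D(X)={1,2,3,4}: Z {3,4,6}->{3}; X {1,2,3,4}->{4}
So after constraint 4: D(V)={2,3,4,5}, size = 4

Answer: 4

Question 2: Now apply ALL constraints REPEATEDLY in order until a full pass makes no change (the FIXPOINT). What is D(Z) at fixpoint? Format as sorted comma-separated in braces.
Answer: {}

Derivation:
pass 0 (initial): D(Z)={1,3,4,6}
pass 1: V {1,2,3,4,5,6}->{2,3,4,5}; X {1,2,3,4,5,6}->{4}; Z {1,3,4,6}->{3}
pass 2: V {2,3,4,5}->{}; X {4}->{}; Z {3}->{}
pass 3: no change
Fixpoint after 3 passes: D(Z) = {}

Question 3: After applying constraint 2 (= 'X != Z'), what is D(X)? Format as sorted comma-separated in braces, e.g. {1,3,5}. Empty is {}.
Constraint 1 (X + V = Z) on D(X)={1,2,3,4,5,6} D(V)={1,2,3,4,5,6} D(Z)={1,3,4,6}: X {1,2,3,4,5,6}->{1,2,3,4,5}; V {1,2,3,4,5,6}->{1,2,3,4,5}; Z {1,3,4,6}->{3,4,6}
Constraint 2 (X != Z) on D(X)={1,2,3,4,5} D(Z)={3,4,6}: no change
So after constraint 2: D(X) = {1,2,3,4,5}

Answer: {1,2,3,4,5}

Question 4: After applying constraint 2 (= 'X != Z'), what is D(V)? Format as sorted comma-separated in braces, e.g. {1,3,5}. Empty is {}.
Answer: {1,2,3,4,5}

Derivation:
Constraint 1 (X + V = Z) on D(X)={1,2,3,4,5,6} D(V)={1,2,3,4,5,6} D(Z)={1,3,4,6}: X {1,2,3,4,5,6}->{1,2,3,4,5}; V {1,2,3,4,5,6}->{1,2,3,4,5}; Z {1,3,4,6}->{3,4,6}
Constraint 2 (X != Z) on D(X)={1,2,3,4,5} D(Z)={3,4,6}: no change
So after constraint 2: D(V) = {1,2,3,4,5}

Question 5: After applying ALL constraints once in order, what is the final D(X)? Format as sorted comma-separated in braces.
Constraint 1 (X + V = Z) on D(X)={1,2,3,4,5,6} D(V)={1,2,3,4,5,6} D(Z)={1,3,4,6}: X {1,2,3,4,5,6}->{1,2,3,4,5}; V {1,2,3,4,5,6}->{1,2,3,4,5}; Z {1,3,4,6}->{3,4,6}
Constraint 2 (X != Z) on D(X)={1,2,3,4,5} D(Z)={3,4,6}: no change
Constraint 3 (X < V) on D(X)={1,2,3,4,5} D(V)={1,2,3,4,5}: X {1,2,3,4,5}->{1,2,3,4}; V {1,2,3,4,5}->{2,3,4,5}
Constraint 4 (Z < X) on D(Z)={3,4,6} D(X)={1,2,3,4}: Z {3,4,6}->{3}; X {1,2,3,4}->{4}
So after all 4 constraints: D(X) = {4}

Answer: {4}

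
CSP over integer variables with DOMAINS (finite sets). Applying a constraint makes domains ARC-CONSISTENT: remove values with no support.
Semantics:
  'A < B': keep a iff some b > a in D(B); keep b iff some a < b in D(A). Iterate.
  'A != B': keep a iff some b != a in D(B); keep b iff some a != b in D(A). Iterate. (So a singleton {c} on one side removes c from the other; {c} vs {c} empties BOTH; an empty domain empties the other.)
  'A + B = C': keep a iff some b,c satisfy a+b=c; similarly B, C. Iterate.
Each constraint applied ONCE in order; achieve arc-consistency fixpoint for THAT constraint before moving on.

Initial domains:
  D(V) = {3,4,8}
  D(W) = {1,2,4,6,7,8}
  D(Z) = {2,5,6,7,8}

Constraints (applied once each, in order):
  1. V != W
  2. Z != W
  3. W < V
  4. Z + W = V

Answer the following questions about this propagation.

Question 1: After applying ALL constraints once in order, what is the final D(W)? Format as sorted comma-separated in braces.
Answer: {1,2,6}

Derivation:
Constraint 1 (V != W) on D(V)={3,4,8} D(W)={1,2,4,6,7,8}: no change
Constraint 2 (Z != W) on D(Z)={2,5,6,7,8} D(W)={1,2,4,6,7,8}: no change
Constraint 3 (W < V) on D(W)={1,2,4,6,7,8} D(V)={3,4,8}: W {1,2,4,6,7,8}->{1,2,4,6,7}
Constraint 4 (Z + W = V) on D(Z)={2,5,6,7,8} D(W)={1,2,4,6,7} D(V)={3,4,8}: Z {2,5,6,7,8}->{2,6,7}; W {1,2,4,6,7}->{1,2,6}
So after all 4 constraints: D(W) = {1,2,6}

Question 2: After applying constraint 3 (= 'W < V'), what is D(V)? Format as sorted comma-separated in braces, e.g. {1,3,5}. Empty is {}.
Constraint 1 (V != W) on D(V)={3,4,8} D(W)={1,2,4,6,7,8}: no change
Constraint 2 (Z != W) on D(Z)={2,5,6,7,8} D(W)={1,2,4,6,7,8}: no change
Constraint 3 (W < V) on D(W)={1,2,4,6,7,8} D(V)={3,4,8}: W {1,2,4,6,7,8}->{1,2,4,6,7}
So after constraint 3: D(V) = {3,4,8}

Answer: {3,4,8}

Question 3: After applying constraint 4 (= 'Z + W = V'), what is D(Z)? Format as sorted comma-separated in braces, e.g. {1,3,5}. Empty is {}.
Constraint 1 (V != W) on D(V)={3,4,8} D(W)={1,2,4,6,7,8}: no change
Constraint 2 (Z != W) on D(Z)={2,5,6,7,8} D(W)={1,2,4,6,7,8}: no change
Constraint 3 (W < V) on D(W)={1,2,4,6,7,8} D(V)={3,4,8}: W {1,2,4,6,7,8}->{1,2,4,6,7}
Constraint 4 (Z + W = V) on D(Z)={2,5,6,7,8} D(W)={1,2,4,6,7} D(V)={3,4,8}: Z {2,5,6,7,8}->{2,6,7}; W {1,2,4,6,7}->{1,2,6}
So after constraint 4: D(Z) = {2,6,7}

Answer: {2,6,7}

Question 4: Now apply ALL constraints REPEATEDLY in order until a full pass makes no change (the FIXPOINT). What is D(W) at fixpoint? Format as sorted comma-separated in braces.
Answer: {1,2,6}

Derivation:
pass 0 (initial): D(W)={1,2,4,6,7,8}
pass 1: W {1,2,4,6,7,8}->{1,2,6}; Z {2,5,6,7,8}->{2,6,7}
pass 2: no change
Fixpoint after 2 passes: D(W) = {1,2,6}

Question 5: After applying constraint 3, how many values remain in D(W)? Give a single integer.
Answer: 5

Derivation:
Constraint 1 (V != W) on D(V)={3,4,8} D(W)={1,2,4,6,7,8}: no change
Constraint 2 (Z != W) on D(Z)={2,5,6,7,8} D(W)={1,2,4,6,7,8}: no change
Constraint 3 (W < V) on D(W)={1,2,4,6,7,8} D(V)={3,4,8}: W {1,2,4,6,7,8}->{1,2,4,6,7}
So after constraint 3: D(W)={1,2,4,6,7}, size = 5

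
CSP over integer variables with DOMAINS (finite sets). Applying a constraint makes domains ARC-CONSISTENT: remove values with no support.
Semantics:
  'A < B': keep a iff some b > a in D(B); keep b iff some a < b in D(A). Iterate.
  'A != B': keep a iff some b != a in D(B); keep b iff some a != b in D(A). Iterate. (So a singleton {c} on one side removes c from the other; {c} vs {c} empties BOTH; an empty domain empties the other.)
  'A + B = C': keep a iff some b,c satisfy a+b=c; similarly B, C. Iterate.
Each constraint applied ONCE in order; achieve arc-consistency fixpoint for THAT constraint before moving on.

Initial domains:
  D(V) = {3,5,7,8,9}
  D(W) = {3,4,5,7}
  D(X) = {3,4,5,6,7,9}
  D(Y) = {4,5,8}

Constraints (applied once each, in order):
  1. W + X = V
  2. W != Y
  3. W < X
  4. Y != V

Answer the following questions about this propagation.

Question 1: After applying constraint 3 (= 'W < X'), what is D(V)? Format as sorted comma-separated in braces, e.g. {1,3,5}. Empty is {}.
Constraint 1 (W + X = V) on D(W)={3,4,5,7} D(X)={3,4,5,6,7,9} D(V)={3,5,7,8,9}: W {3,4,5,7}->{3,4,5}; X {3,4,5,6,7,9}->{3,4,5,6}; V {3,5,7,8,9}->{7,8,9}
Constraint 2 (W != Y) on D(W)={3,4,5} D(Y)={4,5,8}: no change
Constraint 3 (W < X) on D(W)={3,4,5} D(X)={3,4,5,6}: X {3,4,5,6}->{4,5,6}
So after constraint 3: D(V) = {7,8,9}

Answer: {7,8,9}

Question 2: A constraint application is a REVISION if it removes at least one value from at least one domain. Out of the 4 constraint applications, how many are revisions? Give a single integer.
Constraint 1 (W + X = V) on D(W)={3,4,5,7} D(X)={3,4,5,6,7,9} D(V)={3,5,7,8,9}: W {3,4,5,7}->{3,4,5}; X {3,4,5,6,7,9}->{3,4,5,6}; V {3,5,7,8,9}->{7,8,9} => REVISION
Constraint 2 (W != Y) on D(W)={3,4,5} D(Y)={4,5,8}: no change => not a revision
Constraint 3 (W < X) on D(W)={3,4,5} D(X)={3,4,5,6}: X {3,4,5,6}->{4,5,6} => REVISION
Constraint 4 (Y != V) on D(Y)={4,5,8} D(V)={7,8,9}: no change => not a revision
Total revisions = 2

Answer: 2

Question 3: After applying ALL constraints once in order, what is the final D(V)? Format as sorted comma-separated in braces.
Constraint 1 (W + X = V) on D(W)={3,4,5,7} D(X)={3,4,5,6,7,9} D(V)={3,5,7,8,9}: W {3,4,5,7}->{3,4,5}; X {3,4,5,6,7,9}->{3,4,5,6}; V {3,5,7,8,9}->{7,8,9}
Constraint 2 (W != Y) on D(W)={3,4,5} D(Y)={4,5,8}: no change
Constraint 3 (W < X) on D(W)={3,4,5} D(X)={3,4,5,6}: X {3,4,5,6}->{4,5,6}
Constraint 4 (Y != V) on D(Y)={4,5,8} D(V)={7,8,9}: no change
So after all 4 constraints: D(V) = {7,8,9}

Answer: {7,8,9}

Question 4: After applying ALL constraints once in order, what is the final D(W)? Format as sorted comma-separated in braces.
Answer: {3,4,5}

Derivation:
Constraint 1 (W + X = V) on D(W)={3,4,5,7} D(X)={3,4,5,6,7,9} D(V)={3,5,7,8,9}: W {3,4,5,7}->{3,4,5}; X {3,4,5,6,7,9}->{3,4,5,6}; V {3,5,7,8,9}->{7,8,9}
Constraint 2 (W != Y) on D(W)={3,4,5} D(Y)={4,5,8}: no change
Constraint 3 (W < X) on D(W)={3,4,5} D(X)={3,4,5,6}: X {3,4,5,6}->{4,5,6}
Constraint 4 (Y != V) on D(Y)={4,5,8} D(V)={7,8,9}: no change
So after all 4 constraints: D(W) = {3,4,5}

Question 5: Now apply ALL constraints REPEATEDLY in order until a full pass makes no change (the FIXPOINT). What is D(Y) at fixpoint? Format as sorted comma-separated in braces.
Answer: {4,5,8}

Derivation:
pass 0 (initial): D(Y)={4,5,8}
pass 1: V {3,5,7,8,9}->{7,8,9}; W {3,4,5,7}->{3,4,5}; X {3,4,5,6,7,9}->{4,5,6}
pass 2: no change
Fixpoint after 2 passes: D(Y) = {4,5,8}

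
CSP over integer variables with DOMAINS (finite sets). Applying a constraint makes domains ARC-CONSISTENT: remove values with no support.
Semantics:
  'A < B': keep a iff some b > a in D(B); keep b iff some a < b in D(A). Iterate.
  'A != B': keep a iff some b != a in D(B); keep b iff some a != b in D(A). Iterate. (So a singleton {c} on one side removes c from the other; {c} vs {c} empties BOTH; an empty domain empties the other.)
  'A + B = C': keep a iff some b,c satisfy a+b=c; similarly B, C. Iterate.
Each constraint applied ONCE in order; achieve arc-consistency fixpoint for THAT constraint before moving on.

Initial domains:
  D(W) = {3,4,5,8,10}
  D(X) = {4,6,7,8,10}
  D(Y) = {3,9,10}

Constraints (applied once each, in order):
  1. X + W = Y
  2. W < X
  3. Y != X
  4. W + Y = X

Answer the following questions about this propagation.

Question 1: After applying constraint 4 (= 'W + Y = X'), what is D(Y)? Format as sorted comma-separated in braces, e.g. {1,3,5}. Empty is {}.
Answer: {}

Derivation:
Constraint 1 (X + W = Y) on D(X)={4,6,7,8,10} D(W)={3,4,5,8,10} D(Y)={3,9,10}: X {4,6,7,8,10}->{4,6,7}; W {3,4,5,8,10}->{3,4,5}; Y {3,9,10}->{9,10}
Constraint 2 (W < X) on D(W)={3,4,5} D(X)={4,6,7}: no change
Constraint 3 (Y != X) on D(Y)={9,10} D(X)={4,6,7}: no change
Constraint 4 (W + Y = X) on D(W)={3,4,5} D(Y)={9,10} D(X)={4,6,7}: W {3,4,5}->{}; Y {9,10}->{}; X {4,6,7}->{}
So after constraint 4: D(Y) = {}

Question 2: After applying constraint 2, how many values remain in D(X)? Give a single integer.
Constraint 1 (X + W = Y) on D(X)={4,6,7,8,10} D(W)={3,4,5,8,10} D(Y)={3,9,10}: X {4,6,7,8,10}->{4,6,7}; W {3,4,5,8,10}->{3,4,5}; Y {3,9,10}->{9,10}
Constraint 2 (W < X) on D(W)={3,4,5} D(X)={4,6,7}: no change
So after constraint 2: D(X)={4,6,7}, size = 3

Answer: 3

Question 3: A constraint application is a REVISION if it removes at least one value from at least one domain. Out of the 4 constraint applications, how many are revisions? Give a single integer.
Constraint 1 (X + W = Y) on D(X)={4,6,7,8,10} D(W)={3,4,5,8,10} D(Y)={3,9,10}: X {4,6,7,8,10}->{4,6,7}; W {3,4,5,8,10}->{3,4,5}; Y {3,9,10}->{9,10} => REVISION
Constraint 2 (W < X) on D(W)={3,4,5} D(X)={4,6,7}: no change => not a revision
Constraint 3 (Y != X) on D(Y)={9,10} D(X)={4,6,7}: no change => not a revision
Constraint 4 (W + Y = X) on D(W)={3,4,5} D(Y)={9,10} D(X)={4,6,7}: W {3,4,5}->{}; Y {9,10}->{}; X {4,6,7}->{} => REVISION
Total revisions = 2

Answer: 2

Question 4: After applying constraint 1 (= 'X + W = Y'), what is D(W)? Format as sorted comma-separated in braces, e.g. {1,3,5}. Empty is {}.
Constraint 1 (X + W = Y) on D(X)={4,6,7,8,10} D(W)={3,4,5,8,10} D(Y)={3,9,10}: X {4,6,7,8,10}->{4,6,7}; W {3,4,5,8,10}->{3,4,5}; Y {3,9,10}->{9,10}
So after constraint 1: D(W) = {3,4,5}

Answer: {3,4,5}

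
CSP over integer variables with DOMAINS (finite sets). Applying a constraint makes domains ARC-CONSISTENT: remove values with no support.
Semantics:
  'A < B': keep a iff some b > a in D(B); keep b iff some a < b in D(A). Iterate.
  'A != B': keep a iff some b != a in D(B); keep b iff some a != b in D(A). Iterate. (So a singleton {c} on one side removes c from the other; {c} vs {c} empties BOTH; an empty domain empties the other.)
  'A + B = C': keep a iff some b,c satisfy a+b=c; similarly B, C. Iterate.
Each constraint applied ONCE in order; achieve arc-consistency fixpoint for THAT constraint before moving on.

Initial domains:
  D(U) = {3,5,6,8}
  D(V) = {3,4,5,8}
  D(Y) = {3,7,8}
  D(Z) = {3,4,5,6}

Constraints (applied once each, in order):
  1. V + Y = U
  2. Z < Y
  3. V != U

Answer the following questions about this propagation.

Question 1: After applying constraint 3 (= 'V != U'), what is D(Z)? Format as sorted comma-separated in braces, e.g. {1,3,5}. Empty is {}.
Answer: {}

Derivation:
Constraint 1 (V + Y = U) on D(V)={3,4,5,8} D(Y)={3,7,8} D(U)={3,5,6,8}: V {3,4,5,8}->{3,5}; Y {3,7,8}->{3}; U {3,5,6,8}->{6,8}
Constraint 2 (Z < Y) on D(Z)={3,4,5,6} D(Y)={3}: Z {3,4,5,6}->{}; Y {3}->{}
Constraint 3 (V != U) on D(V)={3,5} D(U)={6,8}: no change
So after constraint 3: D(Z) = {}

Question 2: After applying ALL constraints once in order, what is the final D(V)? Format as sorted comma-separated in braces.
Answer: {3,5}

Derivation:
Constraint 1 (V + Y = U) on D(V)={3,4,5,8} D(Y)={3,7,8} D(U)={3,5,6,8}: V {3,4,5,8}->{3,5}; Y {3,7,8}->{3}; U {3,5,6,8}->{6,8}
Constraint 2 (Z < Y) on D(Z)={3,4,5,6} D(Y)={3}: Z {3,4,5,6}->{}; Y {3}->{}
Constraint 3 (V != U) on D(V)={3,5} D(U)={6,8}: no change
So after all 3 constraints: D(V) = {3,5}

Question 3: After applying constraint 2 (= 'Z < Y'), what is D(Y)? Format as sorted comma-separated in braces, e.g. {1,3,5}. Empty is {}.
Answer: {}

Derivation:
Constraint 1 (V + Y = U) on D(V)={3,4,5,8} D(Y)={3,7,8} D(U)={3,5,6,8}: V {3,4,5,8}->{3,5}; Y {3,7,8}->{3}; U {3,5,6,8}->{6,8}
Constraint 2 (Z < Y) on D(Z)={3,4,5,6} D(Y)={3}: Z {3,4,5,6}->{}; Y {3}->{}
So after constraint 2: D(Y) = {}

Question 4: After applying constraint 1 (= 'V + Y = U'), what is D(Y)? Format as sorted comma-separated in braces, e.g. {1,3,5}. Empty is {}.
Answer: {3}

Derivation:
Constraint 1 (V + Y = U) on D(V)={3,4,5,8} D(Y)={3,7,8} D(U)={3,5,6,8}: V {3,4,5,8}->{3,5}; Y {3,7,8}->{3}; U {3,5,6,8}->{6,8}
So after constraint 1: D(Y) = {3}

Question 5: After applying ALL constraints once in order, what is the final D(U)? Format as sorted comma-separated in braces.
Answer: {6,8}

Derivation:
Constraint 1 (V + Y = U) on D(V)={3,4,5,8} D(Y)={3,7,8} D(U)={3,5,6,8}: V {3,4,5,8}->{3,5}; Y {3,7,8}->{3}; U {3,5,6,8}->{6,8}
Constraint 2 (Z < Y) on D(Z)={3,4,5,6} D(Y)={3}: Z {3,4,5,6}->{}; Y {3}->{}
Constraint 3 (V != U) on D(V)={3,5} D(U)={6,8}: no change
So after all 3 constraints: D(U) = {6,8}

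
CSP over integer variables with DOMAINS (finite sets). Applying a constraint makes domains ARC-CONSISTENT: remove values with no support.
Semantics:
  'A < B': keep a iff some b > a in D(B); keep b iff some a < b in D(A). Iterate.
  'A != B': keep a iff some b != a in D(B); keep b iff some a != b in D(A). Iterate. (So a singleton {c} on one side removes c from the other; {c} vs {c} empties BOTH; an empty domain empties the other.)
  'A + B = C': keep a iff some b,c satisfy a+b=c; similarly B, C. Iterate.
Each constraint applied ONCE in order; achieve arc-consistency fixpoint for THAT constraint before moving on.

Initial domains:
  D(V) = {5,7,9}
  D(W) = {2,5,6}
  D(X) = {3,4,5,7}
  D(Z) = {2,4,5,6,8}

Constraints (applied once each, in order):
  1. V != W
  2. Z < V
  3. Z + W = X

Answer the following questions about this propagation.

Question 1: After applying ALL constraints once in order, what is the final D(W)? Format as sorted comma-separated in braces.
Constraint 1 (V != W) on D(V)={5,7,9} D(W)={2,5,6}: no change
Constraint 2 (Z < V) on D(Z)={2,4,5,6,8} D(V)={5,7,9}: no change
Constraint 3 (Z + W = X) on D(Z)={2,4,5,6,8} D(W)={2,5,6} D(X)={3,4,5,7}: Z {2,4,5,6,8}->{2,5}; W {2,5,6}->{2,5}; X {3,4,5,7}->{4,7}
So after all 3 constraints: D(W) = {2,5}

Answer: {2,5}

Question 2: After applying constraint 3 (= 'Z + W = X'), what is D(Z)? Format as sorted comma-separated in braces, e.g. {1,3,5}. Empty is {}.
Constraint 1 (V != W) on D(V)={5,7,9} D(W)={2,5,6}: no change
Constraint 2 (Z < V) on D(Z)={2,4,5,6,8} D(V)={5,7,9}: no change
Constraint 3 (Z + W = X) on D(Z)={2,4,5,6,8} D(W)={2,5,6} D(X)={3,4,5,7}: Z {2,4,5,6,8}->{2,5}; W {2,5,6}->{2,5}; X {3,4,5,7}->{4,7}
So after constraint 3: D(Z) = {2,5}

Answer: {2,5}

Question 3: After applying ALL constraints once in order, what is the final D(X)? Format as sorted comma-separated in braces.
Constraint 1 (V != W) on D(V)={5,7,9} D(W)={2,5,6}: no change
Constraint 2 (Z < V) on D(Z)={2,4,5,6,8} D(V)={5,7,9}: no change
Constraint 3 (Z + W = X) on D(Z)={2,4,5,6,8} D(W)={2,5,6} D(X)={3,4,5,7}: Z {2,4,5,6,8}->{2,5}; W {2,5,6}->{2,5}; X {3,4,5,7}->{4,7}
So after all 3 constraints: D(X) = {4,7}

Answer: {4,7}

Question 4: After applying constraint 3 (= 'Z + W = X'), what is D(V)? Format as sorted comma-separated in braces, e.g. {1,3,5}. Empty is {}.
Constraint 1 (V != W) on D(V)={5,7,9} D(W)={2,5,6}: no change
Constraint 2 (Z < V) on D(Z)={2,4,5,6,8} D(V)={5,7,9}: no change
Constraint 3 (Z + W = X) on D(Z)={2,4,5,6,8} D(W)={2,5,6} D(X)={3,4,5,7}: Z {2,4,5,6,8}->{2,5}; W {2,5,6}->{2,5}; X {3,4,5,7}->{4,7}
So after constraint 3: D(V) = {5,7,9}

Answer: {5,7,9}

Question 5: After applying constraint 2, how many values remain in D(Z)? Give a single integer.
Constraint 1 (V != W) on D(V)={5,7,9} D(W)={2,5,6}: no change
Constraint 2 (Z < V) on D(Z)={2,4,5,6,8} D(V)={5,7,9}: no change
So after constraint 2: D(Z)={2,4,5,6,8}, size = 5

Answer: 5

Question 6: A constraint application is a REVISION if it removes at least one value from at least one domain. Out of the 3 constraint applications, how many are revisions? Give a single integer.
Answer: 1

Derivation:
Constraint 1 (V != W) on D(V)={5,7,9} D(W)={2,5,6}: no change => not a revision
Constraint 2 (Z < V) on D(Z)={2,4,5,6,8} D(V)={5,7,9}: no change => not a revision
Constraint 3 (Z + W = X) on D(Z)={2,4,5,6,8} D(W)={2,5,6} D(X)={3,4,5,7}: Z {2,4,5,6,8}->{2,5}; W {2,5,6}->{2,5}; X {3,4,5,7}->{4,7} => REVISION
Total revisions = 1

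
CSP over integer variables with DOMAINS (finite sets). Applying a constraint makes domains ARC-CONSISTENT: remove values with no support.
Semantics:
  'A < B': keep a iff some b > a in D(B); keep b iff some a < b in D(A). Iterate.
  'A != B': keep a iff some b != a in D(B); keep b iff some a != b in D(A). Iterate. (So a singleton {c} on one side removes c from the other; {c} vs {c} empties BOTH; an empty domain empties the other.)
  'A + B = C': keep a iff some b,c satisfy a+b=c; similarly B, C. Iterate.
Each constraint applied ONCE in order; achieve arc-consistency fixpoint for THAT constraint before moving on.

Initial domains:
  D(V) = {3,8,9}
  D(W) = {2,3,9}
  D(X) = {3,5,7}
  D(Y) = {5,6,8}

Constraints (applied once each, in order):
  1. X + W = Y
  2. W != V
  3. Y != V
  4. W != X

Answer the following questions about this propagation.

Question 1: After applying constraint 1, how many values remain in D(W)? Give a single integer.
Answer: 2

Derivation:
Constraint 1 (X + W = Y) on D(X)={3,5,7} D(W)={2,3,9} D(Y)={5,6,8}: X {3,5,7}->{3,5}; W {2,3,9}->{2,3}
So after constraint 1: D(W)={2,3}, size = 2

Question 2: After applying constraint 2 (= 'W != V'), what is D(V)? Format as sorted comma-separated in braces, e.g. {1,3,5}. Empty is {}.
Answer: {3,8,9}

Derivation:
Constraint 1 (X + W = Y) on D(X)={3,5,7} D(W)={2,3,9} D(Y)={5,6,8}: X {3,5,7}->{3,5}; W {2,3,9}->{2,3}
Constraint 2 (W != V) on D(W)={2,3} D(V)={3,8,9}: no change
So after constraint 2: D(V) = {3,8,9}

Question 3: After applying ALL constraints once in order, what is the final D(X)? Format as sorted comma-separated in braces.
Answer: {3,5}

Derivation:
Constraint 1 (X + W = Y) on D(X)={3,5,7} D(W)={2,3,9} D(Y)={5,6,8}: X {3,5,7}->{3,5}; W {2,3,9}->{2,3}
Constraint 2 (W != V) on D(W)={2,3} D(V)={3,8,9}: no change
Constraint 3 (Y != V) on D(Y)={5,6,8} D(V)={3,8,9}: no change
Constraint 4 (W != X) on D(W)={2,3} D(X)={3,5}: no change
So after all 4 constraints: D(X) = {3,5}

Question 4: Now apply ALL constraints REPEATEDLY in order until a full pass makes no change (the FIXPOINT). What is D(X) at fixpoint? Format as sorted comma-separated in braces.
pass 0 (initial): D(X)={3,5,7}
pass 1: W {2,3,9}->{2,3}; X {3,5,7}->{3,5}
pass 2: no change
Fixpoint after 2 passes: D(X) = {3,5}

Answer: {3,5}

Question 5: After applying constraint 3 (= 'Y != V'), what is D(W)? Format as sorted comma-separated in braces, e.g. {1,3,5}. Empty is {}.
Answer: {2,3}

Derivation:
Constraint 1 (X + W = Y) on D(X)={3,5,7} D(W)={2,3,9} D(Y)={5,6,8}: X {3,5,7}->{3,5}; W {2,3,9}->{2,3}
Constraint 2 (W != V) on D(W)={2,3} D(V)={3,8,9}: no change
Constraint 3 (Y != V) on D(Y)={5,6,8} D(V)={3,8,9}: no change
So after constraint 3: D(W) = {2,3}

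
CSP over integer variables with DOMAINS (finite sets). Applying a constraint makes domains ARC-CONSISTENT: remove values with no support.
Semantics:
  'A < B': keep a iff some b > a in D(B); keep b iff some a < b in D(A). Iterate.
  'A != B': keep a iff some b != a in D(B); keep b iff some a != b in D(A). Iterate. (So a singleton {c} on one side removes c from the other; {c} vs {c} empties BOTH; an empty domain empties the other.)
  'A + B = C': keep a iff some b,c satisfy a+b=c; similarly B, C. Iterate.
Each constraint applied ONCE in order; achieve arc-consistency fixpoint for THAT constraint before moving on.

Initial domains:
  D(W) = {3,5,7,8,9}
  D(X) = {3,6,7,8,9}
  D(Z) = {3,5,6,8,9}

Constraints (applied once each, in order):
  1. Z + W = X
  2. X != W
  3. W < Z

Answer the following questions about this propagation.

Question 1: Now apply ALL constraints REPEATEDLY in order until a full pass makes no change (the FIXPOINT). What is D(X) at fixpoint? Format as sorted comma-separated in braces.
pass 0 (initial): D(X)={3,6,7,8,9}
pass 1: W {3,5,7,8,9}->{3,5}; X {3,6,7,8,9}->{6,8,9}; Z {3,5,6,8,9}->{5,6}
pass 2: W {3,5}->{3}; X {6,8,9}->{8,9}
pass 3: no change
Fixpoint after 3 passes: D(X) = {8,9}

Answer: {8,9}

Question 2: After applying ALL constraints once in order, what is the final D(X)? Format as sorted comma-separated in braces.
Constraint 1 (Z + W = X) on D(Z)={3,5,6,8,9} D(W)={3,5,7,8,9} D(X)={3,6,7,8,9}: Z {3,5,6,8,9}->{3,5,6}; W {3,5,7,8,9}->{3,5}; X {3,6,7,8,9}->{6,8,9}
Constraint 2 (X != W) on D(X)={6,8,9} D(W)={3,5}: no change
Constraint 3 (W < Z) on D(W)={3,5} D(Z)={3,5,6}: Z {3,5,6}->{5,6}
So after all 3 constraints: D(X) = {6,8,9}

Answer: {6,8,9}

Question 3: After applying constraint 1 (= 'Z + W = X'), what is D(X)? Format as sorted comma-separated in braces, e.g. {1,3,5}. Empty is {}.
Answer: {6,8,9}

Derivation:
Constraint 1 (Z + W = X) on D(Z)={3,5,6,8,9} D(W)={3,5,7,8,9} D(X)={3,6,7,8,9}: Z {3,5,6,8,9}->{3,5,6}; W {3,5,7,8,9}->{3,5}; X {3,6,7,8,9}->{6,8,9}
So after constraint 1: D(X) = {6,8,9}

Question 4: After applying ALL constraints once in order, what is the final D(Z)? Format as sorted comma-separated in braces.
Answer: {5,6}

Derivation:
Constraint 1 (Z + W = X) on D(Z)={3,5,6,8,9} D(W)={3,5,7,8,9} D(X)={3,6,7,8,9}: Z {3,5,6,8,9}->{3,5,6}; W {3,5,7,8,9}->{3,5}; X {3,6,7,8,9}->{6,8,9}
Constraint 2 (X != W) on D(X)={6,8,9} D(W)={3,5}: no change
Constraint 3 (W < Z) on D(W)={3,5} D(Z)={3,5,6}: Z {3,5,6}->{5,6}
So after all 3 constraints: D(Z) = {5,6}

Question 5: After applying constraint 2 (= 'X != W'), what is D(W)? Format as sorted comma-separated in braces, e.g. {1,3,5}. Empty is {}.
Answer: {3,5}

Derivation:
Constraint 1 (Z + W = X) on D(Z)={3,5,6,8,9} D(W)={3,5,7,8,9} D(X)={3,6,7,8,9}: Z {3,5,6,8,9}->{3,5,6}; W {3,5,7,8,9}->{3,5}; X {3,6,7,8,9}->{6,8,9}
Constraint 2 (X != W) on D(X)={6,8,9} D(W)={3,5}: no change
So after constraint 2: D(W) = {3,5}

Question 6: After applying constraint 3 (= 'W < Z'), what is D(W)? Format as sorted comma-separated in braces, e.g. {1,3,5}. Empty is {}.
Constraint 1 (Z + W = X) on D(Z)={3,5,6,8,9} D(W)={3,5,7,8,9} D(X)={3,6,7,8,9}: Z {3,5,6,8,9}->{3,5,6}; W {3,5,7,8,9}->{3,5}; X {3,6,7,8,9}->{6,8,9}
Constraint 2 (X != W) on D(X)={6,8,9} D(W)={3,5}: no change
Constraint 3 (W < Z) on D(W)={3,5} D(Z)={3,5,6}: Z {3,5,6}->{5,6}
So after constraint 3: D(W) = {3,5}

Answer: {3,5}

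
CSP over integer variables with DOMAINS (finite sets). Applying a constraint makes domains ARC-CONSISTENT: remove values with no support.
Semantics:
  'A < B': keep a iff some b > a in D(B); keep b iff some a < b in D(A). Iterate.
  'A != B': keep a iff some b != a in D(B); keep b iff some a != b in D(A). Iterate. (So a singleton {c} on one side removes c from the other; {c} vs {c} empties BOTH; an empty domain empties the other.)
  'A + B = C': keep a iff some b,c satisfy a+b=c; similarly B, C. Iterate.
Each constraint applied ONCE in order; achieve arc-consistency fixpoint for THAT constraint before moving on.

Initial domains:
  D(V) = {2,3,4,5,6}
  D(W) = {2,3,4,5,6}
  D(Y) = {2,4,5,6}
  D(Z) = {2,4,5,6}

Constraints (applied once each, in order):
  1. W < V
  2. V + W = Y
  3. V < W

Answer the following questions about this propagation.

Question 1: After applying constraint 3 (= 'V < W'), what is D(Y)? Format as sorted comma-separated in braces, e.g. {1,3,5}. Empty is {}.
Constraint 1 (W < V) on D(W)={2,3,4,5,6} D(V)={2,3,4,5,6}: W {2,3,4,5,6}->{2,3,4,5}; V {2,3,4,5,6}->{3,4,5,6}
Constraint 2 (V + W = Y) on D(V)={3,4,5,6} D(W)={2,3,4,5} D(Y)={2,4,5,6}: V {3,4,5,6}->{3,4}; W {2,3,4,5}->{2,3}; Y {2,4,5,6}->{5,6}
Constraint 3 (V < W) on D(V)={3,4} D(W)={2,3}: V {3,4}->{}; W {2,3}->{}
So after constraint 3: D(Y) = {5,6}

Answer: {5,6}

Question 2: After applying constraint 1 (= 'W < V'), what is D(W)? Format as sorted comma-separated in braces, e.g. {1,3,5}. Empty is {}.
Answer: {2,3,4,5}

Derivation:
Constraint 1 (W < V) on D(W)={2,3,4,5,6} D(V)={2,3,4,5,6}: W {2,3,4,5,6}->{2,3,4,5}; V {2,3,4,5,6}->{3,4,5,6}
So after constraint 1: D(W) = {2,3,4,5}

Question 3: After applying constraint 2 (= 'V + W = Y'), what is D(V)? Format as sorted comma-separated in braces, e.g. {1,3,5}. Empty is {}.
Constraint 1 (W < V) on D(W)={2,3,4,5,6} D(V)={2,3,4,5,6}: W {2,3,4,5,6}->{2,3,4,5}; V {2,3,4,5,6}->{3,4,5,6}
Constraint 2 (V + W = Y) on D(V)={3,4,5,6} D(W)={2,3,4,5} D(Y)={2,4,5,6}: V {3,4,5,6}->{3,4}; W {2,3,4,5}->{2,3}; Y {2,4,5,6}->{5,6}
So after constraint 2: D(V) = {3,4}

Answer: {3,4}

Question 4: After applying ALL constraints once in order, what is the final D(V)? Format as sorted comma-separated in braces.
Constraint 1 (W < V) on D(W)={2,3,4,5,6} D(V)={2,3,4,5,6}: W {2,3,4,5,6}->{2,3,4,5}; V {2,3,4,5,6}->{3,4,5,6}
Constraint 2 (V + W = Y) on D(V)={3,4,5,6} D(W)={2,3,4,5} D(Y)={2,4,5,6}: V {3,4,5,6}->{3,4}; W {2,3,4,5}->{2,3}; Y {2,4,5,6}->{5,6}
Constraint 3 (V < W) on D(V)={3,4} D(W)={2,3}: V {3,4}->{}; W {2,3}->{}
So after all 3 constraints: D(V) = {}

Answer: {}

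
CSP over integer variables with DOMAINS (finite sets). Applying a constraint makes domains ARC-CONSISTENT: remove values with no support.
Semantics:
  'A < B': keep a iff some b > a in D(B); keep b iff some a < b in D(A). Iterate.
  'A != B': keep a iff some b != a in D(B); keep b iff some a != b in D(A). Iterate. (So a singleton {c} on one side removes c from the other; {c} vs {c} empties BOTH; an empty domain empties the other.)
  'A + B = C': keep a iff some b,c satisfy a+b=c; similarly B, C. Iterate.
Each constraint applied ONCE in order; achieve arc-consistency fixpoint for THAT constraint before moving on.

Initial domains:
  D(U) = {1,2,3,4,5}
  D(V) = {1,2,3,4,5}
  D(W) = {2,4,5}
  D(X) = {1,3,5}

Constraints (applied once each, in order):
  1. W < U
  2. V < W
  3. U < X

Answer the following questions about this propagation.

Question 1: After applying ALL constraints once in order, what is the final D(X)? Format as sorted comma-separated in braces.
Constraint 1 (W < U) on D(W)={2,4,5} D(U)={1,2,3,4,5}: W {2,4,5}->{2,4}; U {1,2,3,4,5}->{3,4,5}
Constraint 2 (V < W) on D(V)={1,2,3,4,5} D(W)={2,4}: V {1,2,3,4,5}->{1,2,3}
Constraint 3 (U < X) on D(U)={3,4,5} D(X)={1,3,5}: U {3,4,5}->{3,4}; X {1,3,5}->{5}
So after all 3 constraints: D(X) = {5}

Answer: {5}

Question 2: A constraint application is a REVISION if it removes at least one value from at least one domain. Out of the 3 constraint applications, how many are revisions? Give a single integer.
Answer: 3

Derivation:
Constraint 1 (W < U) on D(W)={2,4,5} D(U)={1,2,3,4,5}: W {2,4,5}->{2,4}; U {1,2,3,4,5}->{3,4,5} => REVISION
Constraint 2 (V < W) on D(V)={1,2,3,4,5} D(W)={2,4}: V {1,2,3,4,5}->{1,2,3} => REVISION
Constraint 3 (U < X) on D(U)={3,4,5} D(X)={1,3,5}: U {3,4,5}->{3,4}; X {1,3,5}->{5} => REVISION
Total revisions = 3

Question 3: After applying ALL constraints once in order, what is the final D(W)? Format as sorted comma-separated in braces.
Constraint 1 (W < U) on D(W)={2,4,5} D(U)={1,2,3,4,5}: W {2,4,5}->{2,4}; U {1,2,3,4,5}->{3,4,5}
Constraint 2 (V < W) on D(V)={1,2,3,4,5} D(W)={2,4}: V {1,2,3,4,5}->{1,2,3}
Constraint 3 (U < X) on D(U)={3,4,5} D(X)={1,3,5}: U {3,4,5}->{3,4}; X {1,3,5}->{5}
So after all 3 constraints: D(W) = {2,4}

Answer: {2,4}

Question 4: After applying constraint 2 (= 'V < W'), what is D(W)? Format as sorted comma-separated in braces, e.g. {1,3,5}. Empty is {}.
Constraint 1 (W < U) on D(W)={2,4,5} D(U)={1,2,3,4,5}: W {2,4,5}->{2,4}; U {1,2,3,4,5}->{3,4,5}
Constraint 2 (V < W) on D(V)={1,2,3,4,5} D(W)={2,4}: V {1,2,3,4,5}->{1,2,3}
So after constraint 2: D(W) = {2,4}

Answer: {2,4}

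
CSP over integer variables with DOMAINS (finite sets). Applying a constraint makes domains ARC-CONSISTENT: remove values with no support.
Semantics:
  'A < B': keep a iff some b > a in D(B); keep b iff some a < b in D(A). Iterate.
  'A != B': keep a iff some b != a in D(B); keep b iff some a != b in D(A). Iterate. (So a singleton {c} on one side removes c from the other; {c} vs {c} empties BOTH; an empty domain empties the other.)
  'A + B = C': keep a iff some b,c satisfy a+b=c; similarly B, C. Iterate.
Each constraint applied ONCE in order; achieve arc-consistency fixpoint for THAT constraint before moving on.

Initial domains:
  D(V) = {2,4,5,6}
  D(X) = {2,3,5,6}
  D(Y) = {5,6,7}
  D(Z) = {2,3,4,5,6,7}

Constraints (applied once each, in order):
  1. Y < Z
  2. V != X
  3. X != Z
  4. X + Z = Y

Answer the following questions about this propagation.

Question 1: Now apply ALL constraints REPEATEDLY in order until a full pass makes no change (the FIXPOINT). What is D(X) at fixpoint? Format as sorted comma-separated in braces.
Answer: {}

Derivation:
pass 0 (initial): D(X)={2,3,5,6}
pass 1: X {2,3,5,6}->{}; Y {5,6,7}->{}; Z {2,3,4,5,6,7}->{}
pass 2: V {2,4,5,6}->{}
pass 3: no change
Fixpoint after 3 passes: D(X) = {}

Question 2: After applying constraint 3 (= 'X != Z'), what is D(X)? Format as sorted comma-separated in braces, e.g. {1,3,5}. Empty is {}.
Answer: {2,3,5,6}

Derivation:
Constraint 1 (Y < Z) on D(Y)={5,6,7} D(Z)={2,3,4,5,6,7}: Y {5,6,7}->{5,6}; Z {2,3,4,5,6,7}->{6,7}
Constraint 2 (V != X) on D(V)={2,4,5,6} D(X)={2,3,5,6}: no change
Constraint 3 (X != Z) on D(X)={2,3,5,6} D(Z)={6,7}: no change
So after constraint 3: D(X) = {2,3,5,6}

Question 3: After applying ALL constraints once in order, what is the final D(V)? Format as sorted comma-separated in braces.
Constraint 1 (Y < Z) on D(Y)={5,6,7} D(Z)={2,3,4,5,6,7}: Y {5,6,7}->{5,6}; Z {2,3,4,5,6,7}->{6,7}
Constraint 2 (V != X) on D(V)={2,4,5,6} D(X)={2,3,5,6}: no change
Constraint 3 (X != Z) on D(X)={2,3,5,6} D(Z)={6,7}: no change
Constraint 4 (X + Z = Y) on D(X)={2,3,5,6} D(Z)={6,7} D(Y)={5,6}: X {2,3,5,6}->{}; Z {6,7}->{}; Y {5,6}->{}
So after all 4 constraints: D(V) = {2,4,5,6}

Answer: {2,4,5,6}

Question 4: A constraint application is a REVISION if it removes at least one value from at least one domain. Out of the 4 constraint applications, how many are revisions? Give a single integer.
Constraint 1 (Y < Z) on D(Y)={5,6,7} D(Z)={2,3,4,5,6,7}: Y {5,6,7}->{5,6}; Z {2,3,4,5,6,7}->{6,7} => REVISION
Constraint 2 (V != X) on D(V)={2,4,5,6} D(X)={2,3,5,6}: no change => not a revision
Constraint 3 (X != Z) on D(X)={2,3,5,6} D(Z)={6,7}: no change => not a revision
Constraint 4 (X + Z = Y) on D(X)={2,3,5,6} D(Z)={6,7} D(Y)={5,6}: X {2,3,5,6}->{}; Z {6,7}->{}; Y {5,6}->{} => REVISION
Total revisions = 2

Answer: 2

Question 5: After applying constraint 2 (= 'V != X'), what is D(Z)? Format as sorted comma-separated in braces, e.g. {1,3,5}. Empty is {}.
Constraint 1 (Y < Z) on D(Y)={5,6,7} D(Z)={2,3,4,5,6,7}: Y {5,6,7}->{5,6}; Z {2,3,4,5,6,7}->{6,7}
Constraint 2 (V != X) on D(V)={2,4,5,6} D(X)={2,3,5,6}: no change
So after constraint 2: D(Z) = {6,7}

Answer: {6,7}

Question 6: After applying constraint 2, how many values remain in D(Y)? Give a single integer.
Constraint 1 (Y < Z) on D(Y)={5,6,7} D(Z)={2,3,4,5,6,7}: Y {5,6,7}->{5,6}; Z {2,3,4,5,6,7}->{6,7}
Constraint 2 (V != X) on D(V)={2,4,5,6} D(X)={2,3,5,6}: no change
So after constraint 2: D(Y)={5,6}, size = 2

Answer: 2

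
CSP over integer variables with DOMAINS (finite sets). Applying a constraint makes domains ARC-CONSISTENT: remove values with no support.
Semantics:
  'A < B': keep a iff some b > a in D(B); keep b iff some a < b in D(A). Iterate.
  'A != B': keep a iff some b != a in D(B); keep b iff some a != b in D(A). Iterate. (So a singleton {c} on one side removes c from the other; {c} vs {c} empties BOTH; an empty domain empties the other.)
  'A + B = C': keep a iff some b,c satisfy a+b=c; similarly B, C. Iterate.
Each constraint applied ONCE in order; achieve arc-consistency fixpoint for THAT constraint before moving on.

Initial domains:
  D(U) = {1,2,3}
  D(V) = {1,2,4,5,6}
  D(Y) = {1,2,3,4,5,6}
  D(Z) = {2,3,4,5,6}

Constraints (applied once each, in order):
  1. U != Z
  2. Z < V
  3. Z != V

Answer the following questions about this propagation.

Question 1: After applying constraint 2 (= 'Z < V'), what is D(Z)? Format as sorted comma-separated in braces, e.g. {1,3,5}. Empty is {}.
Answer: {2,3,4,5}

Derivation:
Constraint 1 (U != Z) on D(U)={1,2,3} D(Z)={2,3,4,5,6}: no change
Constraint 2 (Z < V) on D(Z)={2,3,4,5,6} D(V)={1,2,4,5,6}: Z {2,3,4,5,6}->{2,3,4,5}; V {1,2,4,5,6}->{4,5,6}
So after constraint 2: D(Z) = {2,3,4,5}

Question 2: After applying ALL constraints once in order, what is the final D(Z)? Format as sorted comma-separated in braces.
Answer: {2,3,4,5}

Derivation:
Constraint 1 (U != Z) on D(U)={1,2,3} D(Z)={2,3,4,5,6}: no change
Constraint 2 (Z < V) on D(Z)={2,3,4,5,6} D(V)={1,2,4,5,6}: Z {2,3,4,5,6}->{2,3,4,5}; V {1,2,4,5,6}->{4,5,6}
Constraint 3 (Z != V) on D(Z)={2,3,4,5} D(V)={4,5,6}: no change
So after all 3 constraints: D(Z) = {2,3,4,5}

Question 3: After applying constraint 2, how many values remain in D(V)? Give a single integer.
Constraint 1 (U != Z) on D(U)={1,2,3} D(Z)={2,3,4,5,6}: no change
Constraint 2 (Z < V) on D(Z)={2,3,4,5,6} D(V)={1,2,4,5,6}: Z {2,3,4,5,6}->{2,3,4,5}; V {1,2,4,5,6}->{4,5,6}
So after constraint 2: D(V)={4,5,6}, size = 3

Answer: 3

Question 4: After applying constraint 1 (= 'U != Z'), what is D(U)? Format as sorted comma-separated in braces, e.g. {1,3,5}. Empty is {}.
Constraint 1 (U != Z) on D(U)={1,2,3} D(Z)={2,3,4,5,6}: no change
So after constraint 1: D(U) = {1,2,3}

Answer: {1,2,3}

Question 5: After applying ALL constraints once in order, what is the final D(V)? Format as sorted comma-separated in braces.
Constraint 1 (U != Z) on D(U)={1,2,3} D(Z)={2,3,4,5,6}: no change
Constraint 2 (Z < V) on D(Z)={2,3,4,5,6} D(V)={1,2,4,5,6}: Z {2,3,4,5,6}->{2,3,4,5}; V {1,2,4,5,6}->{4,5,6}
Constraint 3 (Z != V) on D(Z)={2,3,4,5} D(V)={4,5,6}: no change
So after all 3 constraints: D(V) = {4,5,6}

Answer: {4,5,6}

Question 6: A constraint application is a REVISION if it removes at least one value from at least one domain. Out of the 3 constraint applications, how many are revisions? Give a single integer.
Answer: 1

Derivation:
Constraint 1 (U != Z) on D(U)={1,2,3} D(Z)={2,3,4,5,6}: no change => not a revision
Constraint 2 (Z < V) on D(Z)={2,3,4,5,6} D(V)={1,2,4,5,6}: Z {2,3,4,5,6}->{2,3,4,5}; V {1,2,4,5,6}->{4,5,6} => REVISION
Constraint 3 (Z != V) on D(Z)={2,3,4,5} D(V)={4,5,6}: no change => not a revision
Total revisions = 1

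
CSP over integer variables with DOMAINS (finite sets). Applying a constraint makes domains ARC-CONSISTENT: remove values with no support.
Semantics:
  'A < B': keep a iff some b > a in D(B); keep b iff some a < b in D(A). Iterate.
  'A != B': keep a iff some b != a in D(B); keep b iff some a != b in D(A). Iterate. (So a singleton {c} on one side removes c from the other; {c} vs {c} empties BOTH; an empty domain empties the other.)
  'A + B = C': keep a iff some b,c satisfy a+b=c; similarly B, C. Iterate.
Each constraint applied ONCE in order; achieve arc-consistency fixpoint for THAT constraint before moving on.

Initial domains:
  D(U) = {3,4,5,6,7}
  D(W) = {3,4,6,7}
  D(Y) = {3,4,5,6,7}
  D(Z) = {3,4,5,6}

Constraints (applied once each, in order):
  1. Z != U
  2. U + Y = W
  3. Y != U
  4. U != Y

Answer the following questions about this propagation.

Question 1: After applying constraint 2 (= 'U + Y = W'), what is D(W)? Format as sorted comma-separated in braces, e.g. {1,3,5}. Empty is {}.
Constraint 1 (Z != U) on D(Z)={3,4,5,6} D(U)={3,4,5,6,7}: no change
Constraint 2 (U + Y = W) on D(U)={3,4,5,6,7} D(Y)={3,4,5,6,7} D(W)={3,4,6,7}: U {3,4,5,6,7}->{3,4}; Y {3,4,5,6,7}->{3,4}; W {3,4,6,7}->{6,7}
So after constraint 2: D(W) = {6,7}

Answer: {6,7}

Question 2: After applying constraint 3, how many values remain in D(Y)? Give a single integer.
Answer: 2

Derivation:
Constraint 1 (Z != U) on D(Z)={3,4,5,6} D(U)={3,4,5,6,7}: no change
Constraint 2 (U + Y = W) on D(U)={3,4,5,6,7} D(Y)={3,4,5,6,7} D(W)={3,4,6,7}: U {3,4,5,6,7}->{3,4}; Y {3,4,5,6,7}->{3,4}; W {3,4,6,7}->{6,7}
Constraint 3 (Y != U) on D(Y)={3,4} D(U)={3,4}: no change
So after constraint 3: D(Y)={3,4}, size = 2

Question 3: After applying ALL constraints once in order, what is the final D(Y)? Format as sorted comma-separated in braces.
Answer: {3,4}

Derivation:
Constraint 1 (Z != U) on D(Z)={3,4,5,6} D(U)={3,4,5,6,7}: no change
Constraint 2 (U + Y = W) on D(U)={3,4,5,6,7} D(Y)={3,4,5,6,7} D(W)={3,4,6,7}: U {3,4,5,6,7}->{3,4}; Y {3,4,5,6,7}->{3,4}; W {3,4,6,7}->{6,7}
Constraint 3 (Y != U) on D(Y)={3,4} D(U)={3,4}: no change
Constraint 4 (U != Y) on D(U)={3,4} D(Y)={3,4}: no change
So after all 4 constraints: D(Y) = {3,4}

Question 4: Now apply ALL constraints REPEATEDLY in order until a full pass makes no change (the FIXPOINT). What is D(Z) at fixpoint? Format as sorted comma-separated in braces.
pass 0 (initial): D(Z)={3,4,5,6}
pass 1: U {3,4,5,6,7}->{3,4}; W {3,4,6,7}->{6,7}; Y {3,4,5,6,7}->{3,4}
pass 2: no change
Fixpoint after 2 passes: D(Z) = {3,4,5,6}

Answer: {3,4,5,6}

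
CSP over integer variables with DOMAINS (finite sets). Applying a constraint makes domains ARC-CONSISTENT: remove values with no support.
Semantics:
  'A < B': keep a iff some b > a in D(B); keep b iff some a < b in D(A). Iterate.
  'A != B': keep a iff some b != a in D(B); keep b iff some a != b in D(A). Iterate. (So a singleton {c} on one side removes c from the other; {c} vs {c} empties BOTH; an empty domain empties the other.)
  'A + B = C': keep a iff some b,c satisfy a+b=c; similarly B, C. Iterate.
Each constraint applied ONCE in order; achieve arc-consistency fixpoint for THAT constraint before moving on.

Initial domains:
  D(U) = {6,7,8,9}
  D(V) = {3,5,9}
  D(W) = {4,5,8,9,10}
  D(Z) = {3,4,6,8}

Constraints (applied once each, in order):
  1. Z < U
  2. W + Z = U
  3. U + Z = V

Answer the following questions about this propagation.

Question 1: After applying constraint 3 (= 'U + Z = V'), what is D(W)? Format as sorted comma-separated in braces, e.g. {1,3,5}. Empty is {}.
Constraint 1 (Z < U) on D(Z)={3,4,6,8} D(U)={6,7,8,9}: no change
Constraint 2 (W + Z = U) on D(W)={4,5,8,9,10} D(Z)={3,4,6,8} D(U)={6,7,8,9}: W {4,5,8,9,10}->{4,5}; Z {3,4,6,8}->{3,4}; U {6,7,8,9}->{7,8,9}
Constraint 3 (U + Z = V) on D(U)={7,8,9} D(Z)={3,4} D(V)={3,5,9}: U {7,8,9}->{}; Z {3,4}->{}; V {3,5,9}->{}
So after constraint 3: D(W) = {4,5}

Answer: {4,5}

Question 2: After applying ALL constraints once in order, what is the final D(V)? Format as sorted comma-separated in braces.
Answer: {}

Derivation:
Constraint 1 (Z < U) on D(Z)={3,4,6,8} D(U)={6,7,8,9}: no change
Constraint 2 (W + Z = U) on D(W)={4,5,8,9,10} D(Z)={3,4,6,8} D(U)={6,7,8,9}: W {4,5,8,9,10}->{4,5}; Z {3,4,6,8}->{3,4}; U {6,7,8,9}->{7,8,9}
Constraint 3 (U + Z = V) on D(U)={7,8,9} D(Z)={3,4} D(V)={3,5,9}: U {7,8,9}->{}; Z {3,4}->{}; V {3,5,9}->{}
So after all 3 constraints: D(V) = {}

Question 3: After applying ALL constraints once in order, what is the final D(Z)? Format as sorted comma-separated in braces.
Constraint 1 (Z < U) on D(Z)={3,4,6,8} D(U)={6,7,8,9}: no change
Constraint 2 (W + Z = U) on D(W)={4,5,8,9,10} D(Z)={3,4,6,8} D(U)={6,7,8,9}: W {4,5,8,9,10}->{4,5}; Z {3,4,6,8}->{3,4}; U {6,7,8,9}->{7,8,9}
Constraint 3 (U + Z = V) on D(U)={7,8,9} D(Z)={3,4} D(V)={3,5,9}: U {7,8,9}->{}; Z {3,4}->{}; V {3,5,9}->{}
So after all 3 constraints: D(Z) = {}

Answer: {}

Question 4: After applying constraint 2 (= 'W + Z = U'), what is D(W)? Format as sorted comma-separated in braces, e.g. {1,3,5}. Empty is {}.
Constraint 1 (Z < U) on D(Z)={3,4,6,8} D(U)={6,7,8,9}: no change
Constraint 2 (W + Z = U) on D(W)={4,5,8,9,10} D(Z)={3,4,6,8} D(U)={6,7,8,9}: W {4,5,8,9,10}->{4,5}; Z {3,4,6,8}->{3,4}; U {6,7,8,9}->{7,8,9}
So after constraint 2: D(W) = {4,5}

Answer: {4,5}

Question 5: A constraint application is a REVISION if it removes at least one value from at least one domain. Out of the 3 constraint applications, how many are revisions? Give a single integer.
Constraint 1 (Z < U) on D(Z)={3,4,6,8} D(U)={6,7,8,9}: no change => not a revision
Constraint 2 (W + Z = U) on D(W)={4,5,8,9,10} D(Z)={3,4,6,8} D(U)={6,7,8,9}: W {4,5,8,9,10}->{4,5}; Z {3,4,6,8}->{3,4}; U {6,7,8,9}->{7,8,9} => REVISION
Constraint 3 (U + Z = V) on D(U)={7,8,9} D(Z)={3,4} D(V)={3,5,9}: U {7,8,9}->{}; Z {3,4}->{}; V {3,5,9}->{} => REVISION
Total revisions = 2

Answer: 2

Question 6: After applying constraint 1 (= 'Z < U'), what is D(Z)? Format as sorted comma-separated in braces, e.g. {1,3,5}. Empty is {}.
Answer: {3,4,6,8}

Derivation:
Constraint 1 (Z < U) on D(Z)={3,4,6,8} D(U)={6,7,8,9}: no change
So after constraint 1: D(Z) = {3,4,6,8}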